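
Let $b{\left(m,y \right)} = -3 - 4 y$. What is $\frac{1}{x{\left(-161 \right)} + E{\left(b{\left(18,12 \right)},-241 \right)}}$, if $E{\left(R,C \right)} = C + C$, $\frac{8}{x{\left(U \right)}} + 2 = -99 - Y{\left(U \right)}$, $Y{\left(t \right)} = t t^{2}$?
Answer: $- \frac{1043295}{502868188} \approx -0.0020747$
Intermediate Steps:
$Y{\left(t \right)} = t^{3}$
$x{\left(U \right)} = \frac{8}{-101 - U^{3}}$ ($x{\left(U \right)} = \frac{8}{-2 - \left(99 + U^{3}\right)} = \frac{8}{-101 - U^{3}}$)
$E{\left(R,C \right)} = 2 C$
$\frac{1}{x{\left(-161 \right)} + E{\left(b{\left(18,12 \right)},-241 \right)}} = \frac{1}{- \frac{8}{101 + \left(-161\right)^{3}} + 2 \left(-241\right)} = \frac{1}{- \frac{8}{101 - 4173281} - 482} = \frac{1}{- \frac{8}{-4173180} - 482} = \frac{1}{\left(-8\right) \left(- \frac{1}{4173180}\right) - 482} = \frac{1}{\frac{2}{1043295} - 482} = \frac{1}{- \frac{502868188}{1043295}} = - \frac{1043295}{502868188}$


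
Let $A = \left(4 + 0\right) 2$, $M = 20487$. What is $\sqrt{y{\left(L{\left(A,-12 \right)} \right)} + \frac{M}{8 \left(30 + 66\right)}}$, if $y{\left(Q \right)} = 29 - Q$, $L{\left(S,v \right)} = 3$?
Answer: $\frac{\sqrt{13485}}{16} \approx 7.2578$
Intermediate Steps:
$A = 8$ ($A = 4 \cdot 2 = 8$)
$\sqrt{y{\left(L{\left(A,-12 \right)} \right)} + \frac{M}{8 \left(30 + 66\right)}} = \sqrt{\left(29 - 3\right) + \frac{20487}{8 \left(30 + 66\right)}} = \sqrt{\left(29 - 3\right) + \frac{20487}{8 \cdot 96}} = \sqrt{26 + \frac{20487}{768}} = \sqrt{26 + 20487 \cdot \frac{1}{768}} = \sqrt{26 + \frac{6829}{256}} = \sqrt{\frac{13485}{256}} = \frac{\sqrt{13485}}{16}$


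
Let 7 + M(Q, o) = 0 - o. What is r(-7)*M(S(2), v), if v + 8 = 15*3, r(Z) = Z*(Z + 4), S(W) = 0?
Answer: -924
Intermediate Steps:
r(Z) = Z*(4 + Z)
v = 37 (v = -8 + 15*3 = -8 + 45 = 37)
M(Q, o) = -7 - o (M(Q, o) = -7 + (0 - o) = -7 - o)
r(-7)*M(S(2), v) = (-7*(4 - 7))*(-7 - 1*37) = (-7*(-3))*(-7 - 37) = 21*(-44) = -924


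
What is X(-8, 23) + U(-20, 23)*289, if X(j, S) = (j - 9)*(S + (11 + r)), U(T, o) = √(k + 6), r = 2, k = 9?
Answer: -612 + 289*√15 ≈ 507.29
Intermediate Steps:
U(T, o) = √15 (U(T, o) = √(9 + 6) = √15)
X(j, S) = (-9 + j)*(13 + S) (X(j, S) = (j - 9)*(S + (11 + 2)) = (-9 + j)*(S + 13) = (-9 + j)*(13 + S))
X(-8, 23) + U(-20, 23)*289 = (-117 - 9*23 + 13*(-8) + 23*(-8)) + √15*289 = (-117 - 207 - 104 - 184) + 289*√15 = -612 + 289*√15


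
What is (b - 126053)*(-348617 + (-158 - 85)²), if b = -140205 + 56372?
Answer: 60776269248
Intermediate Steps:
b = -83833
(b - 126053)*(-348617 + (-158 - 85)²) = (-83833 - 126053)*(-348617 + (-158 - 85)²) = -209886*(-348617 + (-243)²) = -209886*(-348617 + 59049) = -209886*(-289568) = 60776269248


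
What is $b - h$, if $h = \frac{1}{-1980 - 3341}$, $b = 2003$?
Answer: $\frac{10657964}{5321} \approx 2003.0$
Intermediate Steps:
$h = - \frac{1}{5321}$ ($h = \frac{1}{-5321} = - \frac{1}{5321} \approx -0.00018793$)
$b - h = 2003 - - \frac{1}{5321} = 2003 + \frac{1}{5321} = \frac{10657964}{5321}$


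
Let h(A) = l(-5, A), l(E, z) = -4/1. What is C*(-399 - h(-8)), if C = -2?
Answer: 790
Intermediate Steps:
l(E, z) = -4 (l(E, z) = -4*1 = -4)
h(A) = -4
C*(-399 - h(-8)) = -2*(-399 - 1*(-4)) = -2*(-399 + 4) = -2*(-395) = 790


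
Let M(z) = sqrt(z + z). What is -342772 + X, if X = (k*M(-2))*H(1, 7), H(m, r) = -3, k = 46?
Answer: -342772 - 276*I ≈ -3.4277e+5 - 276.0*I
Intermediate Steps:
M(z) = sqrt(2)*sqrt(z) (M(z) = sqrt(2*z) = sqrt(2)*sqrt(z))
X = -276*I (X = (46*(sqrt(2)*sqrt(-2)))*(-3) = (46*(sqrt(2)*(I*sqrt(2))))*(-3) = (46*(2*I))*(-3) = (92*I)*(-3) = -276*I ≈ -276.0*I)
-342772 + X = -342772 - 276*I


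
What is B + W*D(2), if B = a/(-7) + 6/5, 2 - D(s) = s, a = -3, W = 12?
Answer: 57/35 ≈ 1.6286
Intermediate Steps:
D(s) = 2 - s
B = 57/35 (B = -3/(-7) + 6/5 = -3*(-⅐) + 6*(⅕) = 3/7 + 6/5 = 57/35 ≈ 1.6286)
B + W*D(2) = 57/35 + 12*(2 - 1*2) = 57/35 + 12*(2 - 2) = 57/35 + 12*0 = 57/35 + 0 = 57/35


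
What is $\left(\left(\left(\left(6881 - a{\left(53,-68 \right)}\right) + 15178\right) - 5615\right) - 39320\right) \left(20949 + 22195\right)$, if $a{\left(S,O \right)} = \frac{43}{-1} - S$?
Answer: $-982820320$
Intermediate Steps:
$a{\left(S,O \right)} = -43 - S$ ($a{\left(S,O \right)} = 43 \left(-1\right) - S = -43 - S$)
$\left(\left(\left(\left(6881 - a{\left(53,-68 \right)}\right) + 15178\right) - 5615\right) - 39320\right) \left(20949 + 22195\right) = \left(\left(\left(\left(6881 - \left(-43 - 53\right)\right) + 15178\right) - 5615\right) - 39320\right) \left(20949 + 22195\right) = \left(\left(\left(\left(6881 - \left(-43 - 53\right)\right) + 15178\right) - 5615\right) - 39320\right) 43144 = \left(\left(\left(\left(6881 - -96\right) + 15178\right) - 5615\right) - 39320\right) 43144 = \left(\left(\left(\left(6881 + 96\right) + 15178\right) - 5615\right) - 39320\right) 43144 = \left(\left(\left(6977 + 15178\right) - 5615\right) - 39320\right) 43144 = \left(\left(22155 - 5615\right) - 39320\right) 43144 = \left(16540 - 39320\right) 43144 = \left(-22780\right) 43144 = -982820320$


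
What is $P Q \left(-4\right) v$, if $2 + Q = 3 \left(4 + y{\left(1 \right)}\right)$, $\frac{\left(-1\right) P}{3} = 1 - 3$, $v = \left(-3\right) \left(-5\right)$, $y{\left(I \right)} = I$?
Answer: $-4680$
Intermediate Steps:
$v = 15$
$P = 6$ ($P = - 3 \left(1 - 3\right) = \left(-3\right) \left(-2\right) = 6$)
$Q = 13$ ($Q = -2 + 3 \left(4 + 1\right) = -2 + 3 \cdot 5 = -2 + 15 = 13$)
$P Q \left(-4\right) v = 6 \cdot 13 \left(-4\right) 15 = 78 \left(-4\right) 15 = \left(-312\right) 15 = -4680$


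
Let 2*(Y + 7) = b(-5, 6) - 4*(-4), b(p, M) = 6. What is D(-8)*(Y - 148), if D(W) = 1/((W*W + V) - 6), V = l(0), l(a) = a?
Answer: -72/29 ≈ -2.4828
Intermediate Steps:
V = 0
D(W) = 1/(-6 + W²) (D(W) = 1/((W*W + 0) - 6) = 1/((W² + 0) - 6) = 1/(W² - 6) = 1/(-6 + W²))
Y = 4 (Y = -7 + (6 - 4*(-4))/2 = -7 + (6 + 16)/2 = -7 + (½)*22 = -7 + 11 = 4)
D(-8)*(Y - 148) = (4 - 148)/(-6 + (-8)²) = -144/(-6 + 64) = -144/58 = (1/58)*(-144) = -72/29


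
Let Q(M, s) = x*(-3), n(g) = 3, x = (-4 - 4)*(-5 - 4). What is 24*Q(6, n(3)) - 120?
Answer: -5304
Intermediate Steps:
x = 72 (x = -8*(-9) = 72)
Q(M, s) = -216 (Q(M, s) = 72*(-3) = -216)
24*Q(6, n(3)) - 120 = 24*(-216) - 120 = -5184 - 120 = -5304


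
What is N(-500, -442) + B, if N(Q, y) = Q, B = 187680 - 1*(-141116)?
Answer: 328296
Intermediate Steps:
B = 328796 (B = 187680 + 141116 = 328796)
N(-500, -442) + B = -500 + 328796 = 328296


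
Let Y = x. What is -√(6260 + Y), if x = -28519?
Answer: -I*√22259 ≈ -149.19*I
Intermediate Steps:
Y = -28519
-√(6260 + Y) = -√(6260 - 28519) = -√(-22259) = -I*√22259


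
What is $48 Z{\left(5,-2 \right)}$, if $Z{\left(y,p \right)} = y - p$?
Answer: $336$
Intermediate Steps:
$48 Z{\left(5,-2 \right)} = 48 \left(5 - -2\right) = 48 \left(5 + 2\right) = 48 \cdot 7 = 336$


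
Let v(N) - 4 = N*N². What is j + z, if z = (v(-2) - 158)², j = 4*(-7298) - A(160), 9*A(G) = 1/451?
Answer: -11965933/4059 ≈ -2948.0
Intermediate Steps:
v(N) = 4 + N³ (v(N) = 4 + N*N² = 4 + N³)
A(G) = 1/4059 (A(G) = (⅑)/451 = (⅑)*(1/451) = 1/4059)
j = -118490329/4059 (j = 4*(-7298) - 1*1/4059 = -29192 - 1/4059 = -118490329/4059 ≈ -29192.)
z = 26244 (z = ((4 + (-2)³) - 158)² = ((4 - 8) - 158)² = (-4 - 158)² = (-162)² = 26244)
j + z = -118490329/4059 + 26244 = -11965933/4059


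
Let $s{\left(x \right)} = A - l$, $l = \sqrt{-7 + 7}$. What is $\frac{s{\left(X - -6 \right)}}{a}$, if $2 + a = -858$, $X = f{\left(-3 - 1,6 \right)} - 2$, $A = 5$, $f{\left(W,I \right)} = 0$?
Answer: $- \frac{1}{172} \approx -0.005814$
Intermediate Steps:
$X = -2$ ($X = 0 - 2 = -2$)
$l = 0$ ($l = \sqrt{0} = 0$)
$a = -860$ ($a = -2 - 858 = -860$)
$s{\left(x \right)} = 5$ ($s{\left(x \right)} = 5 - 0 = 5 + 0 = 5$)
$\frac{s{\left(X - -6 \right)}}{a} = \frac{5}{-860} = 5 \left(- \frac{1}{860}\right) = - \frac{1}{172}$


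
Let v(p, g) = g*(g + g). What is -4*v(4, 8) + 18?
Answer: -494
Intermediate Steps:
v(p, g) = 2*g² (v(p, g) = g*(2*g) = 2*g²)
-4*v(4, 8) + 18 = -8*8² + 18 = -8*64 + 18 = -4*128 + 18 = -512 + 18 = -494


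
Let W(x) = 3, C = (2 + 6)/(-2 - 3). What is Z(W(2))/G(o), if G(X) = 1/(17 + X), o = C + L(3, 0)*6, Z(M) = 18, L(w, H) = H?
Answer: 1386/5 ≈ 277.20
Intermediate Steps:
C = -8/5 (C = 8/(-5) = 8*(-⅕) = -8/5 ≈ -1.6000)
o = -8/5 (o = -8/5 + 0*6 = -8/5 + 0 = -8/5 ≈ -1.6000)
Z(W(2))/G(o) = 18/(1/(17 - 8/5)) = 18/(1/(77/5)) = 18/(5/77) = 18*(77/5) = 1386/5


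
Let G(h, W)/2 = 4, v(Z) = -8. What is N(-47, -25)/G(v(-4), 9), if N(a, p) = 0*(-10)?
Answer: 0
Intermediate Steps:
N(a, p) = 0
G(h, W) = 8 (G(h, W) = 2*4 = 8)
N(-47, -25)/G(v(-4), 9) = 0/8 = 0*(⅛) = 0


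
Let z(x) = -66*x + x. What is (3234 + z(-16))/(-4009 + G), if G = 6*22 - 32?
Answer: -4274/3909 ≈ -1.0934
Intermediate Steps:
z(x) = -65*x
G = 100 (G = 132 - 32 = 100)
(3234 + z(-16))/(-4009 + G) = (3234 - 65*(-16))/(-4009 + 100) = (3234 + 1040)/(-3909) = 4274*(-1/3909) = -4274/3909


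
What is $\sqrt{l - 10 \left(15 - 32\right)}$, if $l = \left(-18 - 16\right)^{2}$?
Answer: $\sqrt{1326} \approx 36.414$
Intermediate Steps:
$l = 1156$ ($l = \left(-34\right)^{2} = 1156$)
$\sqrt{l - 10 \left(15 - 32\right)} = \sqrt{1156 - 10 \left(15 - 32\right)} = \sqrt{1156 - -170} = \sqrt{1156 + 170} = \sqrt{1326}$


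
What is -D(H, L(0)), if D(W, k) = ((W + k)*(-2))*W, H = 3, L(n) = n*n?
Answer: 18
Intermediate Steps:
L(n) = n²
D(W, k) = W*(-2*W - 2*k) (D(W, k) = (-2*W - 2*k)*W = W*(-2*W - 2*k))
-D(H, L(0)) = -(-2)*3*(3 + 0²) = -(-2)*3*(3 + 0) = -(-2)*3*3 = -1*(-18) = 18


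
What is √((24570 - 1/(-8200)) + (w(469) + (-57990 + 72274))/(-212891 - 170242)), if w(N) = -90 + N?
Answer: √2425109245854631538898/314169060 ≈ 156.75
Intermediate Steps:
√((24570 - 1/(-8200)) + (w(469) + (-57990 + 72274))/(-212891 - 170242)) = √((24570 - 1/(-8200)) + ((-90 + 469) + (-57990 + 72274))/(-212891 - 170242)) = √((24570 - 1*(-1/8200)) + (379 + 14284)/(-383133)) = √((24570 + 1/8200) + 14663*(-1/383133)) = √(201474001/8200 - 14663/383133) = √(77191218188533/3141690600) = √2425109245854631538898/314169060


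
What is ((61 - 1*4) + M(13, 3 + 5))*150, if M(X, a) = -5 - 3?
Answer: 7350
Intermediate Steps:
M(X, a) = -8
((61 - 1*4) + M(13, 3 + 5))*150 = ((61 - 1*4) - 8)*150 = ((61 - 4) - 8)*150 = (57 - 8)*150 = 49*150 = 7350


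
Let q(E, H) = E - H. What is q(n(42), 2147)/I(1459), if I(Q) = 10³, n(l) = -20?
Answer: -2167/1000 ≈ -2.1670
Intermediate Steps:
I(Q) = 1000
q(n(42), 2147)/I(1459) = (-20 - 1*2147)/1000 = (-20 - 2147)*(1/1000) = -2167*1/1000 = -2167/1000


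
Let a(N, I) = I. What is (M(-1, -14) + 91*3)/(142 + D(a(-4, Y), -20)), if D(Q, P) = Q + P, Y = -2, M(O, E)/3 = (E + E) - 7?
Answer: 7/5 ≈ 1.4000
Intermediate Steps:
M(O, E) = -21 + 6*E (M(O, E) = 3*((E + E) - 7) = 3*(2*E - 7) = 3*(-7 + 2*E) = -21 + 6*E)
D(Q, P) = P + Q
(M(-1, -14) + 91*3)/(142 + D(a(-4, Y), -20)) = ((-21 + 6*(-14)) + 91*3)/(142 + (-20 - 2)) = ((-21 - 84) + 273)/(142 - 22) = (-105 + 273)/120 = 168*(1/120) = 7/5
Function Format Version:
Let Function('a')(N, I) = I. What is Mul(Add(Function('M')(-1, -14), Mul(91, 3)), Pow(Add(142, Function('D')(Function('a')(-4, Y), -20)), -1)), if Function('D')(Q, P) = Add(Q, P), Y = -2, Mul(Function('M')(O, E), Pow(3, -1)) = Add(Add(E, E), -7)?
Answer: Rational(7, 5) ≈ 1.4000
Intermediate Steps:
Function('M')(O, E) = Add(-21, Mul(6, E)) (Function('M')(O, E) = Mul(3, Add(Add(E, E), -7)) = Mul(3, Add(Mul(2, E), -7)) = Mul(3, Add(-7, Mul(2, E))) = Add(-21, Mul(6, E)))
Function('D')(Q, P) = Add(P, Q)
Mul(Add(Function('M')(-1, -14), Mul(91, 3)), Pow(Add(142, Function('D')(Function('a')(-4, Y), -20)), -1)) = Mul(Add(Add(-21, Mul(6, -14)), Mul(91, 3)), Pow(Add(142, Add(-20, -2)), -1)) = Mul(Add(Add(-21, -84), 273), Pow(Add(142, -22), -1)) = Mul(Add(-105, 273), Pow(120, -1)) = Mul(168, Rational(1, 120)) = Rational(7, 5)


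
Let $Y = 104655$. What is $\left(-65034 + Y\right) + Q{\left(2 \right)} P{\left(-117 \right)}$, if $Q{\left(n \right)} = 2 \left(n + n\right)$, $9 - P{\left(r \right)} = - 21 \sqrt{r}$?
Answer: $39693 + 504 i \sqrt{13} \approx 39693.0 + 1817.2 i$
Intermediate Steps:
$P{\left(r \right)} = 9 + 21 \sqrt{r}$ ($P{\left(r \right)} = 9 - - 21 \sqrt{r} = 9 + 21 \sqrt{r}$)
$Q{\left(n \right)} = 4 n$ ($Q{\left(n \right)} = 2 \cdot 2 n = 4 n$)
$\left(-65034 + Y\right) + Q{\left(2 \right)} P{\left(-117 \right)} = \left(-65034 + 104655\right) + 4 \cdot 2 \left(9 + 21 \sqrt{-117}\right) = 39621 + 8 \left(9 + 21 \cdot 3 i \sqrt{13}\right) = 39621 + 8 \left(9 + 63 i \sqrt{13}\right) = 39621 + \left(72 + 504 i \sqrt{13}\right) = 39693 + 504 i \sqrt{13}$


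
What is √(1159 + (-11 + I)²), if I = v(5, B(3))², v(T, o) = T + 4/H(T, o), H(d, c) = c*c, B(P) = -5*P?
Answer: √3485578265131/50625 ≈ 36.878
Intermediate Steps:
H(d, c) = c²
v(T, o) = T + 4/o² (v(T, o) = T + 4/(o²) = T + 4/o²)
I = 1274641/50625 (I = (5 + 4/(-5*3)²)² = (5 + 4/(-15)²)² = (5 + 4*(1/225))² = (5 + 4/225)² = (1129/225)² = 1274641/50625 ≈ 25.178)
√(1159 + (-11 + I)²) = √(1159 + (-11 + 1274641/50625)²) = √(1159 + (717766/50625)²) = √(1159 + 515188030756/2562890625) = √(3485578265131/2562890625) = √3485578265131/50625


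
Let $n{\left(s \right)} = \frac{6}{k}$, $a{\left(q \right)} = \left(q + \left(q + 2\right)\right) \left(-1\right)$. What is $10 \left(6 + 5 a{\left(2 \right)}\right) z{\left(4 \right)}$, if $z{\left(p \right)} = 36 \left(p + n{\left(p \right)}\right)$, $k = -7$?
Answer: $- \frac{190080}{7} \approx -27154.0$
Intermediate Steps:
$a{\left(q \right)} = -2 - 2 q$ ($a{\left(q \right)} = \left(q + \left(2 + q\right)\right) \left(-1\right) = \left(2 + 2 q\right) \left(-1\right) = -2 - 2 q$)
$n{\left(s \right)} = - \frac{6}{7}$ ($n{\left(s \right)} = \frac{6}{-7} = 6 \left(- \frac{1}{7}\right) = - \frac{6}{7}$)
$z{\left(p \right)} = - \frac{216}{7} + 36 p$ ($z{\left(p \right)} = 36 \left(p - \frac{6}{7}\right) = 36 \left(- \frac{6}{7} + p\right) = - \frac{216}{7} + 36 p$)
$10 \left(6 + 5 a{\left(2 \right)}\right) z{\left(4 \right)} = 10 \left(6 + 5 \left(-2 - 4\right)\right) \left(- \frac{216}{7} + 36 \cdot 4\right) = 10 \left(6 + 5 \left(-2 - 4\right)\right) \left(- \frac{216}{7} + 144\right) = 10 \left(6 + 5 \left(-6\right)\right) \frac{792}{7} = 10 \left(6 - 30\right) \frac{792}{7} = 10 \left(-24\right) \frac{792}{7} = \left(-240\right) \frac{792}{7} = - \frac{190080}{7}$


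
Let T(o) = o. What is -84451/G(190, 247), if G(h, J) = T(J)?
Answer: -84451/247 ≈ -341.91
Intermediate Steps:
G(h, J) = J
-84451/G(190, 247) = -84451/247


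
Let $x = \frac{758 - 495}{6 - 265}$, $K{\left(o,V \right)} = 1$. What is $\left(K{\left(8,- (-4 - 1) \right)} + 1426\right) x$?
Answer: $- \frac{375301}{259} \approx -1449.0$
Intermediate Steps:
$x = - \frac{263}{259}$ ($x = \frac{758 - 495}{-259} = \left(758 - 495\right) \left(- \frac{1}{259}\right) = 263 \left(- \frac{1}{259}\right) = - \frac{263}{259} \approx -1.0154$)
$\left(K{\left(8,- (-4 - 1) \right)} + 1426\right) x = \left(1 + 1426\right) \left(- \frac{263}{259}\right) = 1427 \left(- \frac{263}{259}\right) = - \frac{375301}{259}$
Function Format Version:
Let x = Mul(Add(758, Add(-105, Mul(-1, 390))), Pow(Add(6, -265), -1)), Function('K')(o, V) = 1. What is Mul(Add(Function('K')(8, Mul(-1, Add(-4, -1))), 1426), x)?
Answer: Rational(-375301, 259) ≈ -1449.0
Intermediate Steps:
x = Rational(-263, 259) (x = Mul(Add(758, Add(-105, -390)), Pow(-259, -1)) = Mul(Add(758, -495), Rational(-1, 259)) = Mul(263, Rational(-1, 259)) = Rational(-263, 259) ≈ -1.0154)
Mul(Add(Function('K')(8, Mul(-1, Add(-4, -1))), 1426), x) = Mul(Add(1, 1426), Rational(-263, 259)) = Mul(1427, Rational(-263, 259)) = Rational(-375301, 259)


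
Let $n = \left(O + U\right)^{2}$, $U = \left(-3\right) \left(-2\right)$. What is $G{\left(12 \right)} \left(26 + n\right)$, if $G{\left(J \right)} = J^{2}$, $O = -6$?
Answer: $3744$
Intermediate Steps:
$U = 6$
$n = 0$ ($n = \left(-6 + 6\right)^{2} = 0^{2} = 0$)
$G{\left(12 \right)} \left(26 + n\right) = 12^{2} \left(26 + 0\right) = 144 \cdot 26 = 3744$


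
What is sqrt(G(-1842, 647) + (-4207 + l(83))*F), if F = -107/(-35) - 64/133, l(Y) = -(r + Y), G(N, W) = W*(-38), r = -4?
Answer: 2*I*sqrt(3938729830)/665 ≈ 188.75*I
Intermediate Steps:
G(N, W) = -38*W
l(Y) = 4 - Y (l(Y) = -(-4 + Y) = 4 - Y)
F = 1713/665 (F = -107*(-1/35) - 64*1/133 = 107/35 - 64/133 = 1713/665 ≈ 2.5759)
sqrt(G(-1842, 647) + (-4207 + l(83))*F) = sqrt(-38*647 + (-4207 + (4 - 1*83))*(1713/665)) = sqrt(-24586 + (-4207 + (4 - 83))*(1713/665)) = sqrt(-24586 + (-4207 - 79)*(1713/665)) = sqrt(-24586 - 4286*1713/665) = sqrt(-24586 - 7341918/665) = sqrt(-23691608/665) = 2*I*sqrt(3938729830)/665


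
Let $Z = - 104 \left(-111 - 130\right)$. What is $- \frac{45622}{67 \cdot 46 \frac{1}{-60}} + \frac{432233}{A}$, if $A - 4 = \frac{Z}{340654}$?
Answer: $\frac{114399515298731}{1069207440} \approx 1.0699 \cdot 10^{5}$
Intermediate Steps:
$Z = 25064$ ($Z = \left(-104\right) \left(-241\right) = 25064$)
$A = \frac{693840}{170327}$ ($A = 4 + \frac{25064}{340654} = 4 + 25064 \cdot \frac{1}{340654} = 4 + \frac{12532}{170327} = \frac{693840}{170327} \approx 4.0736$)
$- \frac{45622}{67 \cdot 46 \frac{1}{-60}} + \frac{432233}{A} = - \frac{45622}{67 \cdot 46 \frac{1}{-60}} + \frac{432233}{\frac{693840}{170327}} = - \frac{45622}{3082 \left(- \frac{1}{60}\right)} + 432233 \cdot \frac{170327}{693840} = - \frac{45622}{- \frac{1541}{30}} + \frac{73620950191}{693840} = \left(-45622\right) \left(- \frac{30}{1541}\right) + \frac{73620950191}{693840} = \frac{1368660}{1541} + \frac{73620950191}{693840} = \frac{114399515298731}{1069207440}$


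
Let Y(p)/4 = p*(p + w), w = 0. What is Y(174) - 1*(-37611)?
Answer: 158715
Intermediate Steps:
Y(p) = 4*p² (Y(p) = 4*(p*(p + 0)) = 4*(p*p) = 4*p²)
Y(174) - 1*(-37611) = 4*174² - 1*(-37611) = 4*30276 + 37611 = 121104 + 37611 = 158715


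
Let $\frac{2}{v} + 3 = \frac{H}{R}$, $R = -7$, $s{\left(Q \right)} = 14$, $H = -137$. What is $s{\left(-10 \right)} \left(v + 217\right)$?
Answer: $\frac{88151}{29} \approx 3039.7$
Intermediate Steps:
$v = \frac{7}{58}$ ($v = \frac{2}{-3 - \frac{137}{-7}} = \frac{2}{-3 - - \frac{137}{7}} = \frac{2}{-3 + \frac{137}{7}} = \frac{2}{\frac{116}{7}} = 2 \cdot \frac{7}{116} = \frac{7}{58} \approx 0.12069$)
$s{\left(-10 \right)} \left(v + 217\right) = 14 \left(\frac{7}{58} + 217\right) = 14 \cdot \frac{12593}{58} = \frac{88151}{29}$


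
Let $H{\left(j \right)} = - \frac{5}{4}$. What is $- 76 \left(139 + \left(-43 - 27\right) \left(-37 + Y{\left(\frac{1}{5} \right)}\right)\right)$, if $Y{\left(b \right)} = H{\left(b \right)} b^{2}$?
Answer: $-207670$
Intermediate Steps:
$H{\left(j \right)} = - \frac{5}{4}$ ($H{\left(j \right)} = \left(-5\right) \frac{1}{4} = - \frac{5}{4}$)
$Y{\left(b \right)} = - \frac{5 b^{2}}{4}$
$- 76 \left(139 + \left(-43 - 27\right) \left(-37 + Y{\left(\frac{1}{5} \right)}\right)\right) = - 76 \left(139 + \left(-43 - 27\right) \left(-37 - \frac{5 \left(\frac{1}{5}\right)^{2}}{4}\right)\right) = - 76 \left(139 - 70 \left(-37 - \frac{5}{4 \cdot 25}\right)\right) = - 76 \left(139 - 70 \left(-37 - \frac{1}{20}\right)\right) = - 76 \left(139 - - \frac{5187}{2}\right) = - 76 \left(139 + \frac{5187}{2}\right) = \left(-76\right) \frac{5465}{2} = -207670$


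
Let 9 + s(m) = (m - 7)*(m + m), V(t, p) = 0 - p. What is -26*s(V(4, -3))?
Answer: 858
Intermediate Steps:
V(t, p) = -p
s(m) = -9 + 2*m*(-7 + m) (s(m) = -9 + (m - 7)*(m + m) = -9 + (-7 + m)*(2*m) = -9 + 2*m*(-7 + m))
-26*s(V(4, -3)) = -26*(-9 - (-14)*(-3) + 2*(-1*(-3))²) = -26*(-9 - 14*3 + 2*3²) = -26*(-9 - 42 + 2*9) = -26*(-9 - 42 + 18) = -26*(-33) = 858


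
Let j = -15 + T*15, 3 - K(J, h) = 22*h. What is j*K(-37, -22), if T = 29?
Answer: 204540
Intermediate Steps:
K(J, h) = 3 - 22*h
j = 420 (j = -15 + 29*15 = -15 + 435 = 420)
j*K(-37, -22) = 420*(3 - 22*(-22)) = 420*(3 + 484) = 420*487 = 204540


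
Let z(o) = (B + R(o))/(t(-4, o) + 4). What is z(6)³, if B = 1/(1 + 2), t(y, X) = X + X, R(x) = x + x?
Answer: 50653/110592 ≈ 0.45802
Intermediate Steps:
R(x) = 2*x
t(y, X) = 2*X
B = ⅓ (B = 1/3 = ⅓ ≈ 0.33333)
z(o) = (⅓ + 2*o)/(4 + 2*o) (z(o) = (⅓ + 2*o)/(2*o + 4) = (⅓ + 2*o)/(4 + 2*o))
z(6)³ = ((⅙ + 6)/(2 + 6))³ = ((37/6)/8)³ = ((⅛)*(37/6))³ = (37/48)³ = 50653/110592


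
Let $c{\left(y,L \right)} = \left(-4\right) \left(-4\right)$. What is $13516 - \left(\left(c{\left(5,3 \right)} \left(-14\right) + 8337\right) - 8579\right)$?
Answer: $13982$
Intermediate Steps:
$c{\left(y,L \right)} = 16$
$13516 - \left(\left(c{\left(5,3 \right)} \left(-14\right) + 8337\right) - 8579\right) = 13516 - \left(\left(16 \left(-14\right) + 8337\right) - 8579\right) = 13516 - \left(\left(-224 + 8337\right) - 8579\right) = 13516 - \left(8113 - 8579\right) = 13516 - -466 = 13516 + 466 = 13982$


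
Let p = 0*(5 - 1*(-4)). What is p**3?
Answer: 0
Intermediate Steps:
p = 0 (p = 0*(5 + 4) = 0*9 = 0)
p**3 = 0**3 = 0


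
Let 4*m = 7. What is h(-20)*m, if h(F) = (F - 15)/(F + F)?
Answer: 49/32 ≈ 1.5313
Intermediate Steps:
m = 7/4 (m = (1/4)*7 = 7/4 ≈ 1.7500)
h(F) = (-15 + F)/(2*F) (h(F) = (-15 + F)/((2*F)) = (-15 + F)*(1/(2*F)) = (-15 + F)/(2*F))
h(-20)*m = ((1/2)*(-15 - 20)/(-20))*(7/4) = ((1/2)*(-1/20)*(-35))*(7/4) = (7/8)*(7/4) = 49/32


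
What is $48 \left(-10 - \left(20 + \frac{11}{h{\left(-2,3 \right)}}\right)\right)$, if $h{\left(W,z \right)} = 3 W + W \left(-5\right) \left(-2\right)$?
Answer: $- \frac{18456}{13} \approx -1419.7$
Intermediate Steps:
$h{\left(W,z \right)} = 13 W$ ($h{\left(W,z \right)} = 3 W + - 5 W \left(-2\right) = 3 W + 10 W = 13 W$)
$48 \left(-10 - \left(20 + \frac{11}{h{\left(-2,3 \right)}}\right)\right) = 48 \left(-10 - \left(20 - \frac{11}{26}\right)\right) = 48 \left(-10 - \left(20 + \frac{11}{-26}\right)\right) = 48 \left(-10 - \frac{509}{26}\right) = 48 \left(- \frac{769}{26}\right) = - \frac{18456}{13}$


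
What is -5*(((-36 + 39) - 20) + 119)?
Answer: -510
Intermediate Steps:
-5*(((-36 + 39) - 20) + 119) = -5*((3 - 20) + 119) = -5*(-17 + 119) = -5*102 = -510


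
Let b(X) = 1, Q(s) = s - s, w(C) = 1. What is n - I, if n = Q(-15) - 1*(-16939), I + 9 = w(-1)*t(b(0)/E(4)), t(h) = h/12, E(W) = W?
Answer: 813503/48 ≈ 16948.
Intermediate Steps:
Q(s) = 0
t(h) = h/12 (t(h) = h*(1/12) = h/12)
I = -431/48 (I = -9 + 1*((1/4)/12) = -9 + 1*((1*(1/4))/12) = -9 + 1*((1/12)*(1/4)) = -9 + 1*(1/48) = -9 + 1/48 = -431/48 ≈ -8.9792)
n = 16939 (n = 0 - 1*(-16939) = 0 + 16939 = 16939)
n - I = 16939 - 1*(-431/48) = 16939 + 431/48 = 813503/48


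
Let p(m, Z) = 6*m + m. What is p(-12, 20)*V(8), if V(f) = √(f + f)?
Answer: -336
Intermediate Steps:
p(m, Z) = 7*m
V(f) = √2*√f (V(f) = √(2*f) = √2*√f)
p(-12, 20)*V(8) = (7*(-12))*(√2*√8) = -84*√2*2*√2 = -84*4 = -336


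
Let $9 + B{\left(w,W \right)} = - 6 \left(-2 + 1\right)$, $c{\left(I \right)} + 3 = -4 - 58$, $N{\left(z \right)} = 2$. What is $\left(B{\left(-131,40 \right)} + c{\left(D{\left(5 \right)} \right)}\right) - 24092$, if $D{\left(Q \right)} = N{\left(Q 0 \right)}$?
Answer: $-24160$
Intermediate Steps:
$D{\left(Q \right)} = 2$
$c{\left(I \right)} = -65$ ($c{\left(I \right)} = -3 - 62 = -65$)
$B{\left(w,W \right)} = -3$ ($B{\left(w,W \right)} = -9 - 6 \left(-2 + 1\right) = -9 - -6 = -9 + 6 = -3$)
$\left(B{\left(-131,40 \right)} + c{\left(D{\left(5 \right)} \right)}\right) - 24092 = \left(-3 - 65\right) - 24092 = -68 - 24092 = -24160$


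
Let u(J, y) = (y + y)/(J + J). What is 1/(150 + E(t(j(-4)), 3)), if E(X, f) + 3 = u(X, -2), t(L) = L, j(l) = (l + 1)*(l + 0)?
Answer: 6/881 ≈ 0.0068104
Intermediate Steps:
u(J, y) = y/J (u(J, y) = (2*y)/((2*J)) = (2*y)*(1/(2*J)) = y/J)
j(l) = l*(1 + l) (j(l) = (1 + l)*l = l*(1 + l))
E(X, f) = -3 - 2/X
1/(150 + E(t(j(-4)), 3)) = 1/(150 + (-3 - 2*(-1/(4*(1 - 4))))) = 1/(150 + (-3 - 2/((-4*(-3))))) = 1/(150 + (-3 - 2/12)) = 1/(150 + (-3 - 2*1/12)) = 1/(150 + (-3 - ⅙)) = 1/(150 - 19/6) = 1/(881/6) = 6/881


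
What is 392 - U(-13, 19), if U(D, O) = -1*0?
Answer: 392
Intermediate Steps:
U(D, O) = 0
392 - U(-13, 19) = 392 - 1*0 = 392 + 0 = 392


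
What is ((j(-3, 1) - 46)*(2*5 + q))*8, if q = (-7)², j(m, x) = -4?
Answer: -23600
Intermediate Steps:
q = 49
((j(-3, 1) - 46)*(2*5 + q))*8 = ((-4 - 46)*(2*5 + 49))*8 = -50*(10 + 49)*8 = -50*59*8 = -2950*8 = -23600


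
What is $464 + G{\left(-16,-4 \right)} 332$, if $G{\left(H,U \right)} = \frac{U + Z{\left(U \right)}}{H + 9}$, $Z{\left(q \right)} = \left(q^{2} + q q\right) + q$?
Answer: $- \frac{4720}{7} \approx -674.29$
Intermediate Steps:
$Z{\left(q \right)} = q + 2 q^{2}$ ($Z{\left(q \right)} = \left(q^{2} + q^{2}\right) + q = 2 q^{2} + q = q + 2 q^{2}$)
$G{\left(H,U \right)} = \frac{U + U \left(1 + 2 U\right)}{9 + H}$ ($G{\left(H,U \right)} = \frac{U + U \left(1 + 2 U\right)}{H + 9} = \frac{U + U \left(1 + 2 U\right)}{9 + H}$)
$464 + G{\left(-16,-4 \right)} 332 = 464 + 2 \left(-4\right) \frac{1}{9 - 16} \left(1 - 4\right) 332 = 464 + 2 \left(-4\right) \frac{1}{-7} \left(-3\right) 332 = 464 + 2 \left(-4\right) \left(- \frac{1}{7}\right) \left(-3\right) 332 = 464 - \frac{7968}{7} = - \frac{4720}{7}$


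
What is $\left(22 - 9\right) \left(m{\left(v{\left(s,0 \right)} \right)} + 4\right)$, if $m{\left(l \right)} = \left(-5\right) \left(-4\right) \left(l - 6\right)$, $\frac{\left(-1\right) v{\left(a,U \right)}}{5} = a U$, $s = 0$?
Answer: $-1508$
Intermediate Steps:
$v{\left(a,U \right)} = - 5 U a$ ($v{\left(a,U \right)} = - 5 a U = - 5 U a$)
$m{\left(l \right)} = -120 + 20 l$ ($m{\left(l \right)} = 20 \left(-6 + l\right) = -120 + 20 l$)
$\left(22 - 9\right) \left(m{\left(v{\left(s,0 \right)} \right)} + 4\right) = \left(22 - 9\right) \left(\left(-120 + 20 \left(\left(-5\right) 0 \cdot 0\right)\right) + 4\right) = 13 \left(\left(-120 + 20 \cdot 0\right) + 4\right) = 13 \left(\left(-120 + 0\right) + 4\right) = 13 \left(-120 + 4\right) = 13 \left(-116\right) = -1508$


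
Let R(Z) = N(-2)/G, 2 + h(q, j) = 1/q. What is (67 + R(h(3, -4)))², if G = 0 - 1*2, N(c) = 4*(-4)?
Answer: 5625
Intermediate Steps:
N(c) = -16
h(q, j) = -2 + 1/q
G = -2 (G = 0 - 2 = -2)
R(Z) = 8 (R(Z) = -16/(-2) = -16*(-½) = 8)
(67 + R(h(3, -4)))² = (67 + 8)² = 75² = 5625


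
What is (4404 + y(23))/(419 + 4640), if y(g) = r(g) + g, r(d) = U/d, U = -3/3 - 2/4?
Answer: 203639/232714 ≈ 0.87506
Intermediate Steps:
U = -3/2 (U = -3*⅓ - 2*¼ = -1 - ½ = -3/2 ≈ -1.5000)
r(d) = -3/(2*d)
y(g) = g - 3/(2*g) (y(g) = -3/(2*g) + g = g - 3/(2*g))
(4404 + y(23))/(419 + 4640) = (4404 + (23 - 3/2/23))/(419 + 4640) = (4404 + (23 - 3/2*1/23))/5059 = (4404 + (23 - 3/46))*(1/5059) = (4404 + 1055/46)*(1/5059) = (203639/46)*(1/5059) = 203639/232714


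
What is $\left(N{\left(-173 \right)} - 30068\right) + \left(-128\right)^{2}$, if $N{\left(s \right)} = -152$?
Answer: $-13836$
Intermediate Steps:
$\left(N{\left(-173 \right)} - 30068\right) + \left(-128\right)^{2} = \left(-152 - 30068\right) + \left(-128\right)^{2} = -30220 + 16384 = -13836$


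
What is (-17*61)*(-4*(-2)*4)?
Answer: -33184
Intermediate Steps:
(-17*61)*(-4*(-2)*4) = -8296*4 = -1037*32 = -33184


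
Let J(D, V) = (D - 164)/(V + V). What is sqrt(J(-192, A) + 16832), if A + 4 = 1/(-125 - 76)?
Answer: sqrt(10936358090)/805 ≈ 129.91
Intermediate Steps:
A = -805/201 (A = -4 + 1/(-125 - 76) = -4 + 1/(-201) = -4 - 1/201 = -805/201 ≈ -4.0050)
J(D, V) = (-164 + D)/(2*V) (J(D, V) = (-164 + D)/((2*V)) = (-164 + D)*(1/(2*V)) = (-164 + D)/(2*V))
sqrt(J(-192, A) + 16832) = sqrt((-164 - 192)/(2*(-805/201)) + 16832) = sqrt((1/2)*(-201/805)*(-356) + 16832) = sqrt(35778/805 + 16832) = sqrt(13585538/805) = sqrt(10936358090)/805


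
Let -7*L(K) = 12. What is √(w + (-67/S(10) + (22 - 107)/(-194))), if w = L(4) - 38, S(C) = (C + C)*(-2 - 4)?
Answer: I*√64261788990/40740 ≈ 6.2224*I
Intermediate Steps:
L(K) = -12/7 (L(K) = -⅐*12 = -12/7)
S(C) = -12*C (S(C) = (2*C)*(-6) = -12*C)
w = -278/7 (w = -12/7 - 38 = -278/7 ≈ -39.714)
√(w + (-67/S(10) + (22 - 107)/(-194))) = √(-278/7 + (-67/((-12*10)) + (22 - 107)/(-194))) = √(-278/7 + (-67/(-120) - 85*(-1/194))) = √(-278/7 + (-67*(-1/120) + 85/194)) = √(-278/7 + (67/120 + 85/194)) = √(-278/7 + 11599/11640) = √(-3154727/81480) = I*√64261788990/40740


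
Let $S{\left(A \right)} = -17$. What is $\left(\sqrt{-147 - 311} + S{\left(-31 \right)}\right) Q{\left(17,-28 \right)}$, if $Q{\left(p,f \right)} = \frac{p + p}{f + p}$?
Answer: $\frac{578}{11} - \frac{34 i \sqrt{458}}{11} \approx 52.545 - 66.148 i$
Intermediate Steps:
$Q{\left(p,f \right)} = \frac{2 p}{f + p}$
$\left(\sqrt{-147 - 311} + S{\left(-31 \right)}\right) Q{\left(17,-28 \right)} = \left(\sqrt{-147 - 311} - 17\right) 2 \cdot 17 \frac{1}{-28 + 17} = \left(\sqrt{-458} - 17\right) 2 \cdot 17 \frac{1}{-11} = \left(i \sqrt{458} - 17\right) 2 \cdot 17 \left(- \frac{1}{11}\right) = \left(-17 + i \sqrt{458}\right) \left(- \frac{34}{11}\right) = \frac{578}{11} - \frac{34 i \sqrt{458}}{11}$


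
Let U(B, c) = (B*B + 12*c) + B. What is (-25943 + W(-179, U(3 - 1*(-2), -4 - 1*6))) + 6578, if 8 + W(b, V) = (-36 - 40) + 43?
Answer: -19406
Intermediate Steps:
U(B, c) = B + B**2 + 12*c (U(B, c) = (B**2 + 12*c) + B = B + B**2 + 12*c)
W(b, V) = -41 (W(b, V) = -8 + ((-36 - 40) + 43) = -8 + (-76 + 43) = -8 - 33 = -41)
(-25943 + W(-179, U(3 - 1*(-2), -4 - 1*6))) + 6578 = (-25943 - 41) + 6578 = -25984 + 6578 = -19406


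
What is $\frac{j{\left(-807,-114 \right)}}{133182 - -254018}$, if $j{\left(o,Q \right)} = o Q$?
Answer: $\frac{45999}{193600} \approx 0.2376$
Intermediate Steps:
$j{\left(o,Q \right)} = Q o$
$\frac{j{\left(-807,-114 \right)}}{133182 - -254018} = \frac{\left(-114\right) \left(-807\right)}{133182 - -254018} = \frac{91998}{133182 + 254018} = \frac{91998}{387200} = 91998 \cdot \frac{1}{387200} = \frac{45999}{193600}$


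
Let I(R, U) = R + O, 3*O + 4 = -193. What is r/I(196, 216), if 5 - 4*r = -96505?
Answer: 144765/782 ≈ 185.12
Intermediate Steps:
r = 48255/2 (r = 5/4 - ¼*(-96505) = 5/4 + 96505/4 = 48255/2 ≈ 24128.)
O = -197/3 (O = -4/3 + (⅓)*(-193) = -4/3 - 193/3 = -197/3 ≈ -65.667)
I(R, U) = -197/3 + R (I(R, U) = R - 197/3 = -197/3 + R)
r/I(196, 216) = 48255/(2*(-197/3 + 196)) = 48255/(2*(391/3)) = (48255/2)*(3/391) = 144765/782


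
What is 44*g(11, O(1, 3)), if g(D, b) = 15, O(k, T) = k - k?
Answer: 660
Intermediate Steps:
O(k, T) = 0
44*g(11, O(1, 3)) = 44*15 = 660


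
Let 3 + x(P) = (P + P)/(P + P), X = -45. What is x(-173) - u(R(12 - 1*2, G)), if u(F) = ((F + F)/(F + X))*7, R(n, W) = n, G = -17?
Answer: 2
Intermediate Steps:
u(F) = 14*F/(-45 + F) (u(F) = ((F + F)/(F - 45))*7 = ((2*F)/(-45 + F))*7 = (2*F/(-45 + F))*7 = 14*F/(-45 + F))
x(P) = -2 (x(P) = -3 + (P + P)/(P + P) = -3 + (2*P)/((2*P)) = -3 + (2*P)*(1/(2*P)) = -3 + 1 = -2)
x(-173) - u(R(12 - 1*2, G)) = -2 - 14*(12 - 1*2)/(-45 + (12 - 1*2)) = -2 - 14*(12 - 2)/(-45 + (12 - 2)) = -2 - 14*10/(-45 + 10) = -2 - 14*10/(-35) = -2 - 14*10*(-1)/35 = -2 - 1*(-4) = -2 + 4 = 2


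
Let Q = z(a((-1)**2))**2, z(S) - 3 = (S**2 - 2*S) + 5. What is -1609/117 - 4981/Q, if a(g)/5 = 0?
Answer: -685753/7488 ≈ -91.580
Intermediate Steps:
a(g) = 0 (a(g) = 5*0 = 0)
z(S) = 8 + S**2 - 2*S (z(S) = 3 + ((S**2 - 2*S) + 5) = 3 + (5 + S**2 - 2*S) = 8 + S**2 - 2*S)
Q = 64 (Q = (8 + 0**2 - 2*0)**2 = (8 + 0 + 0)**2 = 8**2 = 64)
-1609/117 - 4981/Q = -1609/117 - 4981/64 = -685753/7488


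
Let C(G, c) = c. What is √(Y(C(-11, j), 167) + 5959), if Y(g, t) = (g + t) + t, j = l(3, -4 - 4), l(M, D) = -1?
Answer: 22*√13 ≈ 79.322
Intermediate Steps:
j = -1
Y(g, t) = g + 2*t
√(Y(C(-11, j), 167) + 5959) = √((-1 + 2*167) + 5959) = √((-1 + 334) + 5959) = √(333 + 5959) = √6292 = 22*√13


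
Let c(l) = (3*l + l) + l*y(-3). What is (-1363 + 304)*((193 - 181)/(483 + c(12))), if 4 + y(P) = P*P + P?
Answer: -4236/185 ≈ -22.897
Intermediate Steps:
y(P) = -4 + P + P² (y(P) = -4 + (P*P + P) = -4 + (P² + P) = -4 + (P + P²) = -4 + P + P²)
c(l) = 6*l (c(l) = (3*l + l) + l*(-4 - 3 + (-3)²) = 4*l + l*(-4 - 3 + 9) = 4*l + l*2 = 4*l + 2*l = 6*l)
(-1363 + 304)*((193 - 181)/(483 + c(12))) = (-1363 + 304)*((193 - 181)/(483 + 6*12)) = -12708/(483 + 72) = -12708/555 = -1059*4/185 = -4236/185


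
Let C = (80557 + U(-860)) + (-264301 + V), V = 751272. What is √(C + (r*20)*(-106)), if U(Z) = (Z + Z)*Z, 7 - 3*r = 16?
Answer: 4*√128318 ≈ 1432.9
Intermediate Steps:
r = -3 (r = 7/3 - ⅓*16 = 7/3 - 16/3 = -3)
U(Z) = 2*Z² (U(Z) = (2*Z)*Z = 2*Z²)
C = 2046728 (C = (80557 + 2*(-860)²) + (-264301 + 751272) = (80557 + 2*739600) + 486971 = (80557 + 1479200) + 486971 = 1559757 + 486971 = 2046728)
√(C + (r*20)*(-106)) = √(2046728 - 3*20*(-106)) = √(2046728 - 60*(-106)) = √(2046728 + 6360) = √2053088 = 4*√128318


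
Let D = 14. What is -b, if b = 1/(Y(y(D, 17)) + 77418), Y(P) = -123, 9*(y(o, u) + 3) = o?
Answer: -1/77295 ≈ -1.2937e-5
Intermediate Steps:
y(o, u) = -3 + o/9
b = 1/77295 (b = 1/(-123 + 77418) = 1/77295 ≈ 1.2937e-5)
-b = -1*1/77295 = -1/77295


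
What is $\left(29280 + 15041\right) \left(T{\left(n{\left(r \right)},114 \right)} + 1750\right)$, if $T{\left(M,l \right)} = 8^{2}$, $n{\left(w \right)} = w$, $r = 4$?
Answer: $80398294$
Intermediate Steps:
$T{\left(M,l \right)} = 64$
$\left(29280 + 15041\right) \left(T{\left(n{\left(r \right)},114 \right)} + 1750\right) = \left(29280 + 15041\right) \left(64 + 1750\right) = 44321 \cdot 1814 = 80398294$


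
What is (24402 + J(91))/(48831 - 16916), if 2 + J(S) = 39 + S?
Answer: 4906/6383 ≈ 0.76860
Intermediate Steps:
J(S) = 37 + S (J(S) = -2 + (39 + S) = 37 + S)
(24402 + J(91))/(48831 - 16916) = (24402 + (37 + 91))/(48831 - 16916) = (24402 + 128)/31915 = 24530*(1/31915) = 4906/6383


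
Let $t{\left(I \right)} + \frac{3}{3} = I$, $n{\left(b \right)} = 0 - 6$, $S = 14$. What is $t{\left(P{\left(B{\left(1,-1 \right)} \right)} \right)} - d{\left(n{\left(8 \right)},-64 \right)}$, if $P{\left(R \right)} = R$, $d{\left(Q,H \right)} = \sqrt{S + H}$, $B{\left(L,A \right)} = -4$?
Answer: $-5 - 5 i \sqrt{2} \approx -5.0 - 7.0711 i$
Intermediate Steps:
$n{\left(b \right)} = -6$
$d{\left(Q,H \right)} = \sqrt{14 + H}$
$t{\left(I \right)} = -1 + I$
$t{\left(P{\left(B{\left(1,-1 \right)} \right)} \right)} - d{\left(n{\left(8 \right)},-64 \right)} = \left(-1 - 4\right) - \sqrt{14 - 64} = -5 - \sqrt{-50} = -5 - 5 i \sqrt{2}$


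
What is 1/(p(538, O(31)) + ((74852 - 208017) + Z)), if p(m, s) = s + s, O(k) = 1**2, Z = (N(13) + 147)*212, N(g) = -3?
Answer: -1/102635 ≈ -9.7433e-6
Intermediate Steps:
Z = 30528 (Z = (-3 + 147)*212 = 144*212 = 30528)
O(k) = 1
p(m, s) = 2*s
1/(p(538, O(31)) + ((74852 - 208017) + Z)) = 1/(2*1 + ((74852 - 208017) + 30528)) = 1/(2 + (-133165 + 30528)) = 1/(2 - 102637) = 1/(-102635) = -1/102635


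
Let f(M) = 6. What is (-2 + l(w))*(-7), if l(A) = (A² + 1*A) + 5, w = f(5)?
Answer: -315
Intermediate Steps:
w = 6
l(A) = 5 + A + A² (l(A) = (A² + A) + 5 = (A + A²) + 5 = 5 + A + A²)
(-2 + l(w))*(-7) = (-2 + (5 + 6 + 6²))*(-7) = (-2 + (5 + 6 + 36))*(-7) = (-2 + 47)*(-7) = 45*(-7) = -315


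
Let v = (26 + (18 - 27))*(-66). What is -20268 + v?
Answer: -21390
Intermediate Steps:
v = -1122 (v = (26 - 9)*(-66) = 17*(-66) = -1122)
-20268 + v = -20268 - 1122 = -21390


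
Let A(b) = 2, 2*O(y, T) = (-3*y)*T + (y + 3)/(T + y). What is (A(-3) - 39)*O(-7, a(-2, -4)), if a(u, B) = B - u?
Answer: 6919/9 ≈ 768.78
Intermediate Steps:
O(y, T) = (3 + y)/(2*(T + y)) - 3*T*y/2 (O(y, T) = ((-3*y)*T + (y + 3)/(T + y))/2 = (-3*T*y + (3 + y)/(T + y))/2 = ((3 + y)/(T + y) - 3*T*y)/2 = (3 + y)/(2*(T + y)) - 3*T*y/2)
(A(-3) - 39)*O(-7, a(-2, -4)) = (2 - 39)*((3 - 7 - 3*(-4 - 1*(-2))*(-7)² - 3*(-7)*(-4 - 1*(-2))²)/(2*((-4 - 1*(-2)) - 7))) = -37*(3 - 7 - 3*(-4 + 2)*49 - 3*(-7)*(-4 + 2)²)/(2*((-4 + 2) - 7)) = -37*(3 - 7 - 3*(-2)*49 - 3*(-7)*(-2)²)/(2*(-2 - 7)) = -37*(3 - 7 + 294 - 3*(-7)*4)/(2*(-9)) = -37*(-1)*(3 - 7 + 294 + 84)/(2*9) = -37*(-1)*374/(2*9) = -37*(-187/9) = 6919/9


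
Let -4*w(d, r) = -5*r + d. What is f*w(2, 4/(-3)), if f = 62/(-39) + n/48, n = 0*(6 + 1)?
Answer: 31/9 ≈ 3.4444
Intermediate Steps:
n = 0 (n = 0*7 = 0)
w(d, r) = -d/4 + 5*r/4 (w(d, r) = -(-5*r + d)/4 = -(d - 5*r)/4 = -d/4 + 5*r/4)
f = -62/39 (f = 62/(-39) + 0/48 = 62*(-1/39) + 0*(1/48) = -62/39 + 0 = -62/39 ≈ -1.5897)
f*w(2, 4/(-3)) = -62*(-¼*2 + 5*(4/(-3))/4)/39 = -62*(-½ + 5*(4*(-⅓))/4)/39 = -62*(-½ + (5/4)*(-4/3))/39 = -62*(-½ - 5/3)/39 = -62/39*(-13/6) = 31/9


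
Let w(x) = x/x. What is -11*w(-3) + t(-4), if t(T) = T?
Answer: -15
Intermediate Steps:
w(x) = 1
-11*w(-3) + t(-4) = -11*1 - 4 = -11 - 4 = -15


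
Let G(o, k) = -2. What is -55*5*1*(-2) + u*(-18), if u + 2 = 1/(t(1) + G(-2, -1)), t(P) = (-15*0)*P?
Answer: 595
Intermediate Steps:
t(P) = 0 (t(P) = (-3*0)*P = 0*P = 0)
u = -5/2 (u = -2 + 1/(0 - 2) = -2 + 1/(-2) = -2 - 1/2 = -5/2 ≈ -2.5000)
-55*5*1*(-2) + u*(-18) = -55*5*1*(-2) - 5/2*(-18) = -275*(-2) + 45 = -55*(-10) + 45 = 550 + 45 = 595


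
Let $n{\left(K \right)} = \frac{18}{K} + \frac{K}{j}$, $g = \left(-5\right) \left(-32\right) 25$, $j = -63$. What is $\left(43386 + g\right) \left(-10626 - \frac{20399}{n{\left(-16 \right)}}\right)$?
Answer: $\frac{266133138852}{439} \approx 6.0623 \cdot 10^{8}$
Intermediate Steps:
$g = 4000$ ($g = 160 \cdot 25 = 4000$)
$n{\left(K \right)} = \frac{18}{K} - \frac{K}{63}$ ($n{\left(K \right)} = \frac{18}{K} + \frac{K}{-63} = \frac{18}{K} + K \left(- \frac{1}{63}\right) = \frac{18}{K} - \frac{K}{63}$)
$\left(43386 + g\right) \left(-10626 - \frac{20399}{n{\left(-16 \right)}}\right) = \left(43386 + 4000\right) \left(-10626 - \frac{20399}{\frac{18}{-16} - - \frac{16}{63}}\right) = 47386 \left(-10626 - \frac{20399}{18 \left(- \frac{1}{16}\right) + \frac{16}{63}}\right) = 47386 \left(-10626 - \frac{20399}{- \frac{9}{8} + \frac{16}{63}}\right) = 47386 \left(-10626 - \frac{20399}{- \frac{439}{504}}\right) = 47386 \left(-10626 - - \frac{10281096}{439}\right) = 47386 \left(-10626 + \frac{10281096}{439}\right) = 47386 \cdot \frac{5616282}{439} = \frac{266133138852}{439}$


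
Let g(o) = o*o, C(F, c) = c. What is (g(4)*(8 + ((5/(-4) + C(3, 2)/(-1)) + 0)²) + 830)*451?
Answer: 508277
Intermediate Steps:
g(o) = o²
(g(4)*(8 + ((5/(-4) + C(3, 2)/(-1)) + 0)²) + 830)*451 = (4²*(8 + ((5/(-4) + 2/(-1)) + 0)²) + 830)*451 = (16*(8 + ((5*(-¼) + 2*(-1)) + 0)²) + 830)*451 = (16*(8 + ((-5/4 - 2) + 0)²) + 830)*451 = (16*(8 + (-13/4 + 0)²) + 830)*451 = (16*(8 + (-13/4)²) + 830)*451 = (16*(8 + 169/16) + 830)*451 = (16*(297/16) + 830)*451 = (297 + 830)*451 = 1127*451 = 508277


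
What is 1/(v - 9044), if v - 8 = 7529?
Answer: -1/1507 ≈ -0.00066357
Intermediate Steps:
v = 7537 (v = 8 + 7529 = 7537)
1/(v - 9044) = 1/(7537 - 9044) = 1/(-1507) = -1/1507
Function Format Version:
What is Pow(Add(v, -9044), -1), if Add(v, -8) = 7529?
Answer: Rational(-1, 1507) ≈ -0.00066357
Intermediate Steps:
v = 7537 (v = Add(8, 7529) = 7537)
Pow(Add(v, -9044), -1) = Pow(Add(7537, -9044), -1) = Pow(-1507, -1) = Rational(-1, 1507)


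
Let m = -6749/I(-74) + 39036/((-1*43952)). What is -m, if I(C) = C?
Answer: -36717923/406556 ≈ -90.315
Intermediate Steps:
m = 36717923/406556 (m = -6749/(-74) + 39036/((-1*43952)) = -6749*(-1/74) + 39036/(-43952) = 6749/74 + 39036*(-1/43952) = 6749/74 - 9759/10988 = 36717923/406556 ≈ 90.315)
-m = -1*36717923/406556 = -36717923/406556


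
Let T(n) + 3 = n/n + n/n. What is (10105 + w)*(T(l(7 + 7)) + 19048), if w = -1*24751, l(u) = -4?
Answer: -278962362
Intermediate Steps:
T(n) = -1 (T(n) = -3 + (n/n + n/n) = -3 + (1 + 1) = -3 + 2 = -1)
w = -24751
(10105 + w)*(T(l(7 + 7)) + 19048) = (10105 - 24751)*(-1 + 19048) = -14646*19047 = -278962362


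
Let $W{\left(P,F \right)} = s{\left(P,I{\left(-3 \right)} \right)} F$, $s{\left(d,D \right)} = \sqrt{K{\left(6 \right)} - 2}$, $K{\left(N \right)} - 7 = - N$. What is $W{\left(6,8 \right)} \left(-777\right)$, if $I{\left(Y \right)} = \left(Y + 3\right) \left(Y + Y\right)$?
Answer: $- 6216 i \approx - 6216.0 i$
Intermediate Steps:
$K{\left(N \right)} = 7 - N$
$I{\left(Y \right)} = 2 Y \left(3 + Y\right)$ ($I{\left(Y \right)} = \left(3 + Y\right) 2 Y = 2 Y \left(3 + Y\right)$)
$s{\left(d,D \right)} = i$ ($s{\left(d,D \right)} = \sqrt{\left(7 - 6\right) - 2} = \sqrt{1 - 2} = \sqrt{-1} = i$)
$W{\left(P,F \right)} = i F$
$W{\left(6,8 \right)} \left(-777\right) = i 8 \left(-777\right) = 8 i \left(-777\right) = - 6216 i$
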